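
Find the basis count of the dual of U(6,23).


The dual of U(r,n) is U(n-r, n) = U(17,23).
Bases of U(17,23) are all (17)-element subsets.
|B(M*)| = C(23,17) = 100947.

100947


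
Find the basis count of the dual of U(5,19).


The dual of U(r,n) is U(n-r, n) = U(14,19).
Bases of U(14,19) are all (14)-element subsets.
|B(M*)| = C(19,14) = 11628.

11628


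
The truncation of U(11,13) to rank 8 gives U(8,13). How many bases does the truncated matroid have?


Truncating U(11,13) to rank 8 gives U(8,13).
Bases of U(8,13) are all 8-element subsets of 13 elements.
Number of bases = (13 choose 8) = 1287.

1287


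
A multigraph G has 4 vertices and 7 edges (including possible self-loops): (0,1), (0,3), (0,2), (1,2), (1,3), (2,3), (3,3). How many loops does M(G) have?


In a graphic matroid, a loop is a self-loop edge (u,u) with rank 0.
Examining all 7 edges for self-loops...
Self-loops found: (3,3)
Number of loops = 1.

1


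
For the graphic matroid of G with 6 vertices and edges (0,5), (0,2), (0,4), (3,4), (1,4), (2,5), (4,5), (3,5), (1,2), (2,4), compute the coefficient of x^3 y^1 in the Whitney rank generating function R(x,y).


R(x,y) = sum over A in 2^E of x^(r(E)-r(A)) * y^(|A|-r(A)).
G has 6 vertices, 10 edges. r(E) = 5.
Enumerate all 2^10 = 1024 subsets.
Count subsets with r(E)-r(A)=3 and |A|-r(A)=1: 6.

6


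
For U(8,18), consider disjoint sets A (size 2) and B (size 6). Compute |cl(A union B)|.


|A union B| = 2 + 6 = 8 (disjoint).
In U(8,18), cl(S) = S if |S| < 8, else cl(S) = E.
Since 8 >= 8, cl(A union B) = E.
|cl(A union B)| = 18.

18


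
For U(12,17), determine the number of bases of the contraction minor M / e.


Contracting e from U(12,17) gives U(11,16).
Bases of U(11,16) = C(16,11) = 16! / (11! * 5!) = 4368.

4368


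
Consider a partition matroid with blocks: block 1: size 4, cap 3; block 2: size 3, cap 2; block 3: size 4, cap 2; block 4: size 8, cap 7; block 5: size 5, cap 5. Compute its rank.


Rank of a partition matroid = sum of min(|Si|, ci) for each block.
= min(4,3) + min(3,2) + min(4,2) + min(8,7) + min(5,5)
= 3 + 2 + 2 + 7 + 5
= 19.

19


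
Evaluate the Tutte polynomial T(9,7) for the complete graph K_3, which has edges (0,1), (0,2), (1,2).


T(K_3; x,y) = x^2 + x + y.
T(9,7) = 81 + 9 + 7 = 97.

97


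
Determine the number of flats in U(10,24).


Flats of U(10,24): every subset of size < 10 is a flat, plus E itself.
Count = C(24,0) + C(24,1) + C(24,2) + C(24,3) + C(24,4) + C(24,5) + C(24,6) + C(24,7) + C(24,8) + C(24,9) + 1
     = 1 + 24 + 276 + 2024 + 10626 + 42504 + 134596 + 346104 + 735471 + 1307504 + 1
     = 2579131.

2579131


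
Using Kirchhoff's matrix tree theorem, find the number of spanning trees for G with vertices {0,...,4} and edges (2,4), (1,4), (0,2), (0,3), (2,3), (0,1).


By Kirchhoff's matrix tree theorem, the number of spanning trees equals
the determinant of any cofactor of the Laplacian matrix L.
G has 5 vertices and 6 edges.
Computing the (4 x 4) cofactor determinant gives 11.

11


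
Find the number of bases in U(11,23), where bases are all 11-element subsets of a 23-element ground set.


Bases of U(11,23) are all 11-element subsets of the 23-element ground set.
Number of bases = C(23,11).
C(23,11) = 23! / (11! * 12!) = 1352078.

1352078


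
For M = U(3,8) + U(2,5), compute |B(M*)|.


(M1+M2)* = M1* + M2*.
M1* = U(5,8), bases: C(8,5) = 56.
M2* = U(3,5), bases: C(5,3) = 10.
|B(M*)| = 56 * 10 = 560.

560


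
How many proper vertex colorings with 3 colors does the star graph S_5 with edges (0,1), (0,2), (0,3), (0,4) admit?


P(tree, k) = k * (k-1)^(4) for any tree on 5 vertices.
P(3) = 3 * 2^4 = 3 * 16 = 48.

48


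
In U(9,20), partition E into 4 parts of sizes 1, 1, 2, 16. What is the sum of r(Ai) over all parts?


r(Ai) = min(|Ai|, 9) for each part.
Sum = min(1,9) + min(1,9) + min(2,9) + min(16,9)
    = 1 + 1 + 2 + 9
    = 13.

13


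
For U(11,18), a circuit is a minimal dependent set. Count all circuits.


In U(11,18), circuits are the (12)-element subsets.
Any set of 12 elements is dependent, and removing any one element gives
an independent set of size 11, so it is a minimal dependent set.
Number of circuits = (18 choose 12) = 18564.

18564


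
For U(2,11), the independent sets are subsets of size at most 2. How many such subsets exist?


Independent sets of U(2,11) are all subsets of size <= 2.
Count = (11 choose 0) + (11 choose 1) + (11 choose 2)
     = 1 + 11 + 55
     = 67.

67


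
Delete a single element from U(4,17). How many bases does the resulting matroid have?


Deleting e from U(4,17) gives U(4,16) since n > r.
Bases of U(4,16) = C(16,4) = (16 * 15 * 14 * 13) / (1 * 2 * 3 * 4) = 1820.

1820


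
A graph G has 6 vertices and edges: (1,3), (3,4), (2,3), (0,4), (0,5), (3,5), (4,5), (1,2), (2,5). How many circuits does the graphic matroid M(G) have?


A circuit in a graphic matroid = edge set of a simple cycle.
G has 6 vertices and 9 edges.
Enumerating all minimal edge subsets forming cycles...
Total circuits found: 10.

10


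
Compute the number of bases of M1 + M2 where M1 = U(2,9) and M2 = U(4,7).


Bases of a direct sum M1 + M2: |B| = |B(M1)| * |B(M2)|.
|B(U(2,9))| = C(9,2) = 36.
|B(U(4,7))| = C(7,4) = 35.
Total bases = 36 * 35 = 1260.

1260


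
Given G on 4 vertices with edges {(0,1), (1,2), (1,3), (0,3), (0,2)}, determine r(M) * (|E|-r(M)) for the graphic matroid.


r(M) = |V| - c = 4 - 1 = 3.
nullity = |E| - r(M) = 5 - 3 = 2.
Product = 3 * 2 = 6.

6


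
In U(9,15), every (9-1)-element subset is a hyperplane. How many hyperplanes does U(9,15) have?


Hyperplanes of U(9,15) are flats of rank 8.
In a uniform matroid, these are exactly the (8)-element subsets.
Count = (15 choose 8) = 6435.

6435


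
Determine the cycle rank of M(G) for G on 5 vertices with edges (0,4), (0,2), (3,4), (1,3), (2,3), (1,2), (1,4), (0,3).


Cycle rank (nullity) = |E| - r(M) = |E| - (|V| - c).
|E| = 8, |V| = 5, c = 1.
Nullity = 8 - (5 - 1) = 8 - 4 = 4.

4


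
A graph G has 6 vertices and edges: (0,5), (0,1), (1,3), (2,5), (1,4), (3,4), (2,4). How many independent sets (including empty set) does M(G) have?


An independent set in a graphic matroid is an acyclic edge subset.
G has 6 vertices and 7 edges.
Enumerate all 2^7 = 128 subsets, checking for acyclicity.
Total independent sets = 108.

108


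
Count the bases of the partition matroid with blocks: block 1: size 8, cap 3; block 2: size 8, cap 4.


A basis picks exactly ci elements from block i.
Number of bases = product of C(|Si|, ci).
= C(8,3) * C(8,4)
= 56 * 70
= 3920.

3920


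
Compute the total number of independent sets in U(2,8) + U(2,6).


For a direct sum, |I(M1+M2)| = |I(M1)| * |I(M2)|.
|I(U(2,8))| = sum C(8,k) for k=0..2 = 37.
|I(U(2,6))| = sum C(6,k) for k=0..2 = 22.
Total = 37 * 22 = 814.

814


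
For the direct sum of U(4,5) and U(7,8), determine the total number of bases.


Bases of a direct sum M1 + M2: |B| = |B(M1)| * |B(M2)|.
|B(U(4,5))| = C(5,4) = 5.
|B(U(7,8))| = C(8,7) = 8.
Total bases = 5 * 8 = 40.

40


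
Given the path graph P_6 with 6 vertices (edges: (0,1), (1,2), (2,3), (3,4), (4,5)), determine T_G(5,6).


A path on 6 vertices is a tree with 5 edges.
T(x,y) = x^(5) for any tree.
T(5,6) = 5^5 = 3125.

3125


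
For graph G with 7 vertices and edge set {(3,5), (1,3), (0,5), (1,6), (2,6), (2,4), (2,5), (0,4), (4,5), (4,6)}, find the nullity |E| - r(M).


Cycle rank (nullity) = |E| - r(M) = |E| - (|V| - c).
|E| = 10, |V| = 7, c = 1.
Nullity = 10 - (7 - 1) = 10 - 6 = 4.

4


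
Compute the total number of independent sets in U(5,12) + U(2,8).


For a direct sum, |I(M1+M2)| = |I(M1)| * |I(M2)|.
|I(U(5,12))| = sum C(12,k) for k=0..5 = 1586.
|I(U(2,8))| = sum C(8,k) for k=0..2 = 37.
Total = 1586 * 37 = 58682.

58682


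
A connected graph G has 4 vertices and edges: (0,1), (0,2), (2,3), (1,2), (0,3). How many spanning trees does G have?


By Kirchhoff's matrix tree theorem, the number of spanning trees equals
the determinant of any cofactor of the Laplacian matrix L.
G has 4 vertices and 5 edges.
Computing the (3 x 3) cofactor determinant gives 8.

8


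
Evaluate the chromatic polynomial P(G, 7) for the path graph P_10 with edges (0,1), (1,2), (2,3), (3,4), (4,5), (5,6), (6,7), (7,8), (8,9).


P(P_10, k) = k * (k-1)^(9).
P(7) = 7 * 6^9 = 7 * 10077696 = 70543872.

70543872


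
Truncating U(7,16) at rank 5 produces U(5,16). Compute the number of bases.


Truncating U(7,16) to rank 5 gives U(5,16).
Bases of U(5,16) are all 5-element subsets of 16 elements.
Number of bases = C(16,5) = 4368.

4368


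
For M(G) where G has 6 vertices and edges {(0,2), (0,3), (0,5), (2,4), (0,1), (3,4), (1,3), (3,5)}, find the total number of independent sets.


An independent set in a graphic matroid is an acyclic edge subset.
G has 6 vertices and 8 edges.
Enumerate all 2^8 = 256 subsets, checking for acyclicity.
Total independent sets = 177.

177


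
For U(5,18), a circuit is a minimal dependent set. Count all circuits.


In U(5,18), circuits are the (6)-element subsets.
Any set of 6 elements is dependent, and removing any one element gives
an independent set of size 5, so it is a minimal dependent set.
Number of circuits = C(18,6) = 18564.

18564


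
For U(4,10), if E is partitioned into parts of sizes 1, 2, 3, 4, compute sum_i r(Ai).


r(Ai) = min(|Ai|, 4) for each part.
Sum = min(1,4) + min(2,4) + min(3,4) + min(4,4)
    = 1 + 2 + 3 + 4
    = 10.

10


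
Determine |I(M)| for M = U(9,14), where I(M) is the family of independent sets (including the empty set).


Independent sets of U(9,14) are all subsets of size <= 9.
Count = (14 choose 0) + (14 choose 1) + (14 choose 2) + (14 choose 3) + (14 choose 4) + (14 choose 5) + (14 choose 6) + (14 choose 7) + (14 choose 8) + (14 choose 9)
     = 1 + 14 + 91 + 364 + 1001 + 2002 + 3003 + 3432 + 3003 + 2002
     = 14913.

14913


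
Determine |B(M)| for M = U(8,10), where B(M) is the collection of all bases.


Bases of U(8,10) are all 8-element subsets of the 10-element ground set.
Number of bases = C(10,8).
C(10,8) = 10! / (8! * 2!) = 45.

45


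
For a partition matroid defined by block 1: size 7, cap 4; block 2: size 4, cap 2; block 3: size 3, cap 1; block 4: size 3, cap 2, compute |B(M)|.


A basis picks exactly ci elements from block i.
Number of bases = product of C(|Si|, ci).
= C(7,4) * C(4,2) * C(3,1) * C(3,2)
= 35 * 6 * 3 * 3
= 1890.

1890


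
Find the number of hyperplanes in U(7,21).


Hyperplanes of U(7,21) are flats of rank 6.
In a uniform matroid, these are exactly the (6)-element subsets.
Count = C(21,6) = 21! / (6! * 15!) = 54264.

54264


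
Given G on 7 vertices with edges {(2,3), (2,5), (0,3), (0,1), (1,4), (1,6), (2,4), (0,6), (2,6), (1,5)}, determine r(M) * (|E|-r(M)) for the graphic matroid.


r(M) = |V| - c = 7 - 1 = 6.
nullity = |E| - r(M) = 10 - 6 = 4.
Product = 6 * 4 = 24.

24


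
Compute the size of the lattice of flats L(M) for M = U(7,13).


Flats of U(7,13): every subset of size < 7 is a flat, plus E itself.
Count = (13 choose 0) + (13 choose 1) + (13 choose 2) + (13 choose 3) + (13 choose 4) + (13 choose 5) + (13 choose 6) + 1
     = 1 + 13 + 78 + 286 + 715 + 1287 + 1716 + 1
     = 4097.

4097


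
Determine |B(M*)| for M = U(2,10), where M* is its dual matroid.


The dual of U(r,n) is U(n-r, n) = U(8,10).
Bases of U(8,10) are all (8)-element subsets.
|B(M*)| = C(10,8) = 10! / (8! * 2!) = 45.

45


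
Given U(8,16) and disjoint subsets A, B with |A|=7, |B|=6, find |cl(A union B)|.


|A union B| = 7 + 6 = 13 (disjoint).
In U(8,16), cl(S) = S if |S| < 8, else cl(S) = E.
Since 13 >= 8, cl(A union B) = E.
|cl(A union B)| = 16.

16


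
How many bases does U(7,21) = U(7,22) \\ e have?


Deleting e from U(7,22) gives U(7,21) since n > r.
Bases of U(7,21) = C(21,7) = 21! / (7! * 14!) = 116280.

116280


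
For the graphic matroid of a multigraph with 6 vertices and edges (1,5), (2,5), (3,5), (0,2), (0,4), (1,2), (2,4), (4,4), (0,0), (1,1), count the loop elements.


In a graphic matroid, a loop is a self-loop edge (u,u) with rank 0.
Examining all 10 edges for self-loops...
Self-loops found: (4,4), (0,0), (1,1)
Number of loops = 3.

3


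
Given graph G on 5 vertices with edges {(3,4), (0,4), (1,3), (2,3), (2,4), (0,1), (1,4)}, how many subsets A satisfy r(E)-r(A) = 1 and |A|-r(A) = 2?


R(x,y) = sum over A in 2^E of x^(r(E)-r(A)) * y^(|A|-r(A)).
G has 5 vertices, 7 edges. r(E) = 4.
Enumerate all 2^7 = 128 subsets.
Count subsets with r(E)-r(A)=1 and |A|-r(A)=2: 2.

2


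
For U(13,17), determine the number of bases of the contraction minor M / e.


Contracting e from U(13,17) gives U(12,16).
Bases of U(12,16) = C(16,12) = 1820.

1820


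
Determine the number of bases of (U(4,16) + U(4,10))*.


(M1+M2)* = M1* + M2*.
M1* = U(12,16), bases: C(16,12) = 1820.
M2* = U(6,10), bases: C(10,6) = 210.
|B(M*)| = 1820 * 210 = 382200.

382200


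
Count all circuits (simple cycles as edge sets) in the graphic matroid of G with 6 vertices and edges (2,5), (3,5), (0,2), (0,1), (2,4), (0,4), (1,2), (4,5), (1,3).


A circuit in a graphic matroid = edge set of a simple cycle.
G has 6 vertices and 9 edges.
Enumerating all minimal edge subsets forming cycles...
Total circuits found: 13.

13


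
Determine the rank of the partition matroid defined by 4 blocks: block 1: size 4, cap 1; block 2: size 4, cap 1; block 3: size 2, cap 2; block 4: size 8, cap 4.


Rank of a partition matroid = sum of min(|Si|, ci) for each block.
= min(4,1) + min(4,1) + min(2,2) + min(8,4)
= 1 + 1 + 2 + 4
= 8.

8


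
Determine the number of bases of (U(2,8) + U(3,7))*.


(M1+M2)* = M1* + M2*.
M1* = U(6,8), bases: C(8,6) = 28.
M2* = U(4,7), bases: C(7,4) = 35.
|B(M*)| = 28 * 35 = 980.

980


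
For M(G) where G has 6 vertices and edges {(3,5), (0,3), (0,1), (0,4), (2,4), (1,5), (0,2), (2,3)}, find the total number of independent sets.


An independent set in a graphic matroid is an acyclic edge subset.
G has 6 vertices and 8 edges.
Enumerate all 2^8 = 256 subsets, checking for acyclicity.
Total independent sets = 178.

178


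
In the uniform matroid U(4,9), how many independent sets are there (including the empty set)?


Independent sets of U(4,9) are all subsets of size <= 4.
Count = C(9,0) + C(9,1) + C(9,2) + C(9,3) + C(9,4)
     = 1 + 9 + 36 + 84 + 126
     = 256.

256


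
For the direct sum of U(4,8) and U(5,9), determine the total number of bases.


Bases of a direct sum M1 + M2: |B| = |B(M1)| * |B(M2)|.
|B(U(4,8))| = C(8,4) = 70.
|B(U(5,9))| = C(9,5) = 126.
Total bases = 70 * 126 = 8820.

8820


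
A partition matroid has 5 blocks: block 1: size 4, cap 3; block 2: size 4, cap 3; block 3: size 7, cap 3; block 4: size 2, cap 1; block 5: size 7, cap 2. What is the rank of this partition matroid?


Rank of a partition matroid = sum of min(|Si|, ci) for each block.
= min(4,3) + min(4,3) + min(7,3) + min(2,1) + min(7,2)
= 3 + 3 + 3 + 1 + 2
= 12.

12


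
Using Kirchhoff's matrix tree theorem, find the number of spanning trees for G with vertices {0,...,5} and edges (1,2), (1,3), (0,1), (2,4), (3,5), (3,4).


By Kirchhoff's matrix tree theorem, the number of spanning trees equals
the determinant of any cofactor of the Laplacian matrix L.
G has 6 vertices and 6 edges.
Computing the (5 x 5) cofactor determinant gives 4.

4


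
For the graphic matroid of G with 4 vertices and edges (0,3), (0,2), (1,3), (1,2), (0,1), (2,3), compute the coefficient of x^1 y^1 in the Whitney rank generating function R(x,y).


R(x,y) = sum over A in 2^E of x^(r(E)-r(A)) * y^(|A|-r(A)).
G has 4 vertices, 6 edges. r(E) = 3.
Enumerate all 2^6 = 64 subsets.
Count subsets with r(E)-r(A)=1 and |A|-r(A)=1: 4.

4


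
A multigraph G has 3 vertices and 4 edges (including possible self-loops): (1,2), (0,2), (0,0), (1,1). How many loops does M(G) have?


In a graphic matroid, a loop is a self-loop edge (u,u) with rank 0.
Examining all 4 edges for self-loops...
Self-loops found: (0,0), (1,1)
Number of loops = 2.

2


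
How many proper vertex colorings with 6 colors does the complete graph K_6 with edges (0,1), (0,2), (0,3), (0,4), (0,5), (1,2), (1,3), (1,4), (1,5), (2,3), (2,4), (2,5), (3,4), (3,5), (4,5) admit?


P(K_6, k) = k(k-1)(k-2)...(k-5).
P(6) = (6) * (5) * (4) * (3) * (2) * (1) = 720.

720


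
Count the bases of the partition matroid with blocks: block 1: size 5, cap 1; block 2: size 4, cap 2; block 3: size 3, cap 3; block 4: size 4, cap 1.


A basis picks exactly ci elements from block i.
Number of bases = product of C(|Si|, ci).
= C(5,1) * C(4,2) * C(3,3) * C(4,1)
= 5 * 6 * 1 * 4
= 120.

120


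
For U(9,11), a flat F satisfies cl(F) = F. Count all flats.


Flats of U(9,11): every subset of size < 9 is a flat, plus E itself.
Count = C(11,0) + C(11,1) + C(11,2) + C(11,3) + C(11,4) + C(11,5) + C(11,6) + C(11,7) + C(11,8) + 1
     = 1 + 11 + 55 + 165 + 330 + 462 + 462 + 330 + 165 + 1
     = 1982.

1982


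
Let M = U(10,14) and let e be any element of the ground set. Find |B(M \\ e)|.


Deleting e from U(10,14) gives U(10,13) since n > r.
Bases of U(10,13) = C(13,10) = 286.

286


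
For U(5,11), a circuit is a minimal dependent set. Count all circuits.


In U(5,11), circuits are the (6)-element subsets.
Any set of 6 elements is dependent, and removing any one element gives
an independent set of size 5, so it is a minimal dependent set.
Number of circuits = C(11,6) = 462.

462


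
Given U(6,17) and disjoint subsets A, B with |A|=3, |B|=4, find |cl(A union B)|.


|A union B| = 3 + 4 = 7 (disjoint).
In U(6,17), cl(S) = S if |S| < 6, else cl(S) = E.
Since 7 >= 6, cl(A union B) = E.
|cl(A union B)| = 17.

17


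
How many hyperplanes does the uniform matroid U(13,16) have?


Hyperplanes of U(13,16) are flats of rank 12.
In a uniform matroid, these are exactly the (12)-element subsets.
Count = C(16,12) = 16! / (12! * 4!) = 1820.

1820


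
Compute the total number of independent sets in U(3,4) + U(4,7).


For a direct sum, |I(M1+M2)| = |I(M1)| * |I(M2)|.
|I(U(3,4))| = sum C(4,k) for k=0..3 = 15.
|I(U(4,7))| = sum C(7,k) for k=0..4 = 99.
Total = 15 * 99 = 1485.

1485


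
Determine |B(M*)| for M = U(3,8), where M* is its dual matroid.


The dual of U(r,n) is U(n-r, n) = U(5,8).
Bases of U(5,8) are all (5)-element subsets.
|B(M*)| = (8 choose 5) = 56.

56


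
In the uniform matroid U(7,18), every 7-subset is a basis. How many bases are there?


Bases of U(7,18) are all 7-element subsets of the 18-element ground set.
Number of bases = C(18,7).
C(18,7) = 31824.

31824


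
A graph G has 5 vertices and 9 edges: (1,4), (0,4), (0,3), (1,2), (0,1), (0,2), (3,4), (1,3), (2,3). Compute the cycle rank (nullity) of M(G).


Cycle rank (nullity) = |E| - r(M) = |E| - (|V| - c).
|E| = 9, |V| = 5, c = 1.
Nullity = 9 - (5 - 1) = 9 - 4 = 5.

5


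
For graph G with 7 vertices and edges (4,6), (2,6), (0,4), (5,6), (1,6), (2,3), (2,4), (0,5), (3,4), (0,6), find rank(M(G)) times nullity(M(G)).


r(M) = |V| - c = 7 - 1 = 6.
nullity = |E| - r(M) = 10 - 6 = 4.
Product = 6 * 4 = 24.

24


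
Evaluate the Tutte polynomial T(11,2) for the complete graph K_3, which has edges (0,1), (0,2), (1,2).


T(K_3; x,y) = x^2 + x + y.
T(11,2) = 121 + 11 + 2 = 134.

134


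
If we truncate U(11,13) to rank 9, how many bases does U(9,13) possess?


Truncating U(11,13) to rank 9 gives U(9,13).
Bases of U(9,13) are all 9-element subsets of 13 elements.
Number of bases = (13 choose 9) = 715.

715


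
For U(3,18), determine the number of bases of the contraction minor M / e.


Contracting e from U(3,18) gives U(2,17).
Bases of U(2,17) = (17 choose 2) = 136.

136


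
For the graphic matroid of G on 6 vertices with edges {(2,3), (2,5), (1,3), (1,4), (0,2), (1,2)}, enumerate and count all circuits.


A circuit in a graphic matroid = edge set of a simple cycle.
G has 6 vertices and 6 edges.
Enumerating all minimal edge subsets forming cycles...
Total circuits found: 1.

1


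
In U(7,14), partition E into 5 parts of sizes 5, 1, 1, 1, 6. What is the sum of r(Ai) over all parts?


r(Ai) = min(|Ai|, 7) for each part.
Sum = min(5,7) + min(1,7) + min(1,7) + min(1,7) + min(6,7)
    = 5 + 1 + 1 + 1 + 6
    = 14.

14


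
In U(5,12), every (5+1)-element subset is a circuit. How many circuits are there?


In U(5,12), circuits are the (6)-element subsets.
Any set of 6 elements is dependent, and removing any one element gives
an independent set of size 5, so it is a minimal dependent set.
Number of circuits = C(12,6) = 924.

924


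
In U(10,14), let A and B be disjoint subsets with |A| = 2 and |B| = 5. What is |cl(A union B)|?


|A union B| = 2 + 5 = 7 (disjoint).
In U(10,14), cl(S) = S if |S| < 10, else cl(S) = E.
Since 7 < 10, cl(A union B) = A union B.
|cl(A union B)| = 7.

7


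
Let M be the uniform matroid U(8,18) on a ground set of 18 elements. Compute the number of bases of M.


Bases of U(8,18) are all 8-element subsets of the 18-element ground set.
Number of bases = C(18,8).
C(18,8) = 43758.

43758


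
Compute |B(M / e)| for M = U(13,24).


Contracting e from U(13,24) gives U(12,23).
Bases of U(12,23) = C(23,12) = 1352078.

1352078


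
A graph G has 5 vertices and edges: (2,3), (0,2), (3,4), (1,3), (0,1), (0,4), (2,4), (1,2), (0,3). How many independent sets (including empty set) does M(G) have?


An independent set in a graphic matroid is an acyclic edge subset.
G has 5 vertices and 9 edges.
Enumerate all 2^9 = 512 subsets, checking for acyclicity.
Total independent sets = 198.

198


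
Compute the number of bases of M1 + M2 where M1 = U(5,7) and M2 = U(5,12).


Bases of a direct sum M1 + M2: |B| = |B(M1)| * |B(M2)|.
|B(U(5,7))| = C(7,5) = 21.
|B(U(5,12))| = C(12,5) = 792.
Total bases = 21 * 792 = 16632.

16632


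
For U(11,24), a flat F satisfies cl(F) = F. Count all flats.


Flats of U(11,24): every subset of size < 11 is a flat, plus E itself.
Count = (24 choose 0) + (24 choose 1) + (24 choose 2) + (24 choose 3) + (24 choose 4) + (24 choose 5) + (24 choose 6) + (24 choose 7) + (24 choose 8) + (24 choose 9) + (24 choose 10) + 1
     = 1 + 24 + 276 + 2024 + 10626 + 42504 + 134596 + 346104 + 735471 + 1307504 + 1961256 + 1
     = 4540387.

4540387


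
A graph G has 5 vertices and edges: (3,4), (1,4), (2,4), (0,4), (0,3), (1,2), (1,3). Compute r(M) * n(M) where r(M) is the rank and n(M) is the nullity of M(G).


r(M) = |V| - c = 5 - 1 = 4.
nullity = |E| - r(M) = 7 - 4 = 3.
Product = 4 * 3 = 12.

12


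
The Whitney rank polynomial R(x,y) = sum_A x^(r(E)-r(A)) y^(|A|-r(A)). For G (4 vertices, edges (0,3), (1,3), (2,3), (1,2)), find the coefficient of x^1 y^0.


R(x,y) = sum over A in 2^E of x^(r(E)-r(A)) * y^(|A|-r(A)).
G has 4 vertices, 4 edges. r(E) = 3.
Enumerate all 2^4 = 16 subsets.
Count subsets with r(E)-r(A)=1 and |A|-r(A)=0: 6.

6


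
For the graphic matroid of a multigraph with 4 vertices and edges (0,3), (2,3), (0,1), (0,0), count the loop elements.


In a graphic matroid, a loop is a self-loop edge (u,u) with rank 0.
Examining all 4 edges for self-loops...
Self-loops found: (0,0)
Number of loops = 1.

1


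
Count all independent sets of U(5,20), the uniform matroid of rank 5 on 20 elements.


Independent sets of U(5,20) are all subsets of size <= 5.
Count = (20 choose 0) + (20 choose 1) + (20 choose 2) + (20 choose 3) + (20 choose 4) + (20 choose 5)
     = 1 + 20 + 190 + 1140 + 4845 + 15504
     = 21700.

21700


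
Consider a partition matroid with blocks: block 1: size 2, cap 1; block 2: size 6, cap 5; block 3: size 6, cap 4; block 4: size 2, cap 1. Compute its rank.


Rank of a partition matroid = sum of min(|Si|, ci) for each block.
= min(2,1) + min(6,5) + min(6,4) + min(2,1)
= 1 + 5 + 4 + 1
= 11.

11


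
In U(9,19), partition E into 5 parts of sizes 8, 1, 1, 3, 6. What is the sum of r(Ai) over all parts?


r(Ai) = min(|Ai|, 9) for each part.
Sum = min(8,9) + min(1,9) + min(1,9) + min(3,9) + min(6,9)
    = 8 + 1 + 1 + 3 + 6
    = 19.

19


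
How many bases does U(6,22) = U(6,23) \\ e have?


Deleting e from U(6,23) gives U(6,22) since n > r.
Bases of U(6,22) = C(22,6) = 74613.

74613


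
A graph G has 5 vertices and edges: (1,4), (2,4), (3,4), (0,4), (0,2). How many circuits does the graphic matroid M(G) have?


A circuit in a graphic matroid = edge set of a simple cycle.
G has 5 vertices and 5 edges.
Enumerating all minimal edge subsets forming cycles...
Total circuits found: 1.

1


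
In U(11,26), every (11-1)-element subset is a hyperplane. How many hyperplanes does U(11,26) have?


Hyperplanes of U(11,26) are flats of rank 10.
In a uniform matroid, these are exactly the (10)-element subsets.
Count = (26 choose 10) = 5311735.

5311735


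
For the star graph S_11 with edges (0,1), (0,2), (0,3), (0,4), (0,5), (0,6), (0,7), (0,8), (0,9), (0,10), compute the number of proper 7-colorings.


P(tree, k) = k * (k-1)^(10) for any tree on 11 vertices.
P(7) = 7 * 6^10 = 7 * 60466176 = 423263232.

423263232


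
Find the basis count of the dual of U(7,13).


The dual of U(r,n) is U(n-r, n) = U(6,13).
Bases of U(6,13) are all (6)-element subsets.
|B(M*)| = C(13,6) = 13! / (6! * 7!) = 1716.

1716


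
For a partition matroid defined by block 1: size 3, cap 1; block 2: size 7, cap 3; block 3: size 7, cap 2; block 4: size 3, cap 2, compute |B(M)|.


A basis picks exactly ci elements from block i.
Number of bases = product of C(|Si|, ci).
= C(3,1) * C(7,3) * C(7,2) * C(3,2)
= 3 * 35 * 21 * 3
= 6615.

6615


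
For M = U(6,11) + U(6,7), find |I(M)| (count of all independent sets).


For a direct sum, |I(M1+M2)| = |I(M1)| * |I(M2)|.
|I(U(6,11))| = sum C(11,k) for k=0..6 = 1486.
|I(U(6,7))| = sum C(7,k) for k=0..6 = 127.
Total = 1486 * 127 = 188722.

188722


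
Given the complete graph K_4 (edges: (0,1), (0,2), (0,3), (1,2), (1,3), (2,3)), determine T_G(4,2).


T(K_4; x,y) = x^3 + 3x^2 + 4xy + 2x + y^3 + 3y^2 + 2y.
Substituting x=4, y=2:
= 64 + 48 + 32 + 8 + 8 + 12 + 4
= 176.

176


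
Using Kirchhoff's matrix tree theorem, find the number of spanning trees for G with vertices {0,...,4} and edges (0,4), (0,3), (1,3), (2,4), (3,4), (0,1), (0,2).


By Kirchhoff's matrix tree theorem, the number of spanning trees equals
the determinant of any cofactor of the Laplacian matrix L.
G has 5 vertices and 7 edges.
Computing the (4 x 4) cofactor determinant gives 21.

21


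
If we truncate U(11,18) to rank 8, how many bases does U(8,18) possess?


Truncating U(11,18) to rank 8 gives U(8,18).
Bases of U(8,18) are all 8-element subsets of 18 elements.
Number of bases = C(18,8) = 18! / (8! * 10!) = 43758.

43758


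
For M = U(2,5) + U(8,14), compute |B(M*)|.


(M1+M2)* = M1* + M2*.
M1* = U(3,5), bases: C(5,3) = 10.
M2* = U(6,14), bases: C(14,6) = 3003.
|B(M*)| = 10 * 3003 = 30030.

30030


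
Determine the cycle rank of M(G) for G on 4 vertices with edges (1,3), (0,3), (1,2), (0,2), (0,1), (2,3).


Cycle rank (nullity) = |E| - r(M) = |E| - (|V| - c).
|E| = 6, |V| = 4, c = 1.
Nullity = 6 - (4 - 1) = 6 - 3 = 3.

3


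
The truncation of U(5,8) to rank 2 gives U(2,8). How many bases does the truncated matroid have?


Truncating U(5,8) to rank 2 gives U(2,8).
Bases of U(2,8) are all 2-element subsets of 8 elements.
Number of bases = C(8,2) = 8! / (2! * 6!) = 28.

28


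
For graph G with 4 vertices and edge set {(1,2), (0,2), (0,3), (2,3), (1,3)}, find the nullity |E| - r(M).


Cycle rank (nullity) = |E| - r(M) = |E| - (|V| - c).
|E| = 5, |V| = 4, c = 1.
Nullity = 5 - (4 - 1) = 5 - 3 = 2.

2


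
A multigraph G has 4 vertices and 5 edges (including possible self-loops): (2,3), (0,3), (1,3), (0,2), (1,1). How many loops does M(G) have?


In a graphic matroid, a loop is a self-loop edge (u,u) with rank 0.
Examining all 5 edges for self-loops...
Self-loops found: (1,1)
Number of loops = 1.

1


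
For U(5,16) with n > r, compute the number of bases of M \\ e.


Deleting e from U(5,16) gives U(5,15) since n > r.
Bases of U(5,15) = C(15,5) = 3003.

3003


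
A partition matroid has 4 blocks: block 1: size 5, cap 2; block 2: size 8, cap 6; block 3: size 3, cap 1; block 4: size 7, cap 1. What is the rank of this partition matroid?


Rank of a partition matroid = sum of min(|Si|, ci) for each block.
= min(5,2) + min(8,6) + min(3,1) + min(7,1)
= 2 + 6 + 1 + 1
= 10.

10


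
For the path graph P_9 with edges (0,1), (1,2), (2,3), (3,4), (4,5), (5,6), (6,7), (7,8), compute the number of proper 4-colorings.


P(P_9, k) = k * (k-1)^(8).
P(4) = 4 * 3^8 = 4 * 6561 = 26244.

26244


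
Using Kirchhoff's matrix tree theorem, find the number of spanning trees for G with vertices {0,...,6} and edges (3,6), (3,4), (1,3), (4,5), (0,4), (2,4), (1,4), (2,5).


By Kirchhoff's matrix tree theorem, the number of spanning trees equals
the determinant of any cofactor of the Laplacian matrix L.
G has 7 vertices and 8 edges.
Computing the (6 x 6) cofactor determinant gives 9.

9


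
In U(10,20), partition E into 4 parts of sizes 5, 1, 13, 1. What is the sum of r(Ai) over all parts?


r(Ai) = min(|Ai|, 10) for each part.
Sum = min(5,10) + min(1,10) + min(13,10) + min(1,10)
    = 5 + 1 + 10 + 1
    = 17.

17


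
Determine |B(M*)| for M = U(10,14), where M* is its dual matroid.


The dual of U(r,n) is U(n-r, n) = U(4,14).
Bases of U(4,14) are all (4)-element subsets.
|B(M*)| = (14 choose 4) = 1001.

1001


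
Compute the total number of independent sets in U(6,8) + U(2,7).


For a direct sum, |I(M1+M2)| = |I(M1)| * |I(M2)|.
|I(U(6,8))| = sum C(8,k) for k=0..6 = 247.
|I(U(2,7))| = sum C(7,k) for k=0..2 = 29.
Total = 247 * 29 = 7163.

7163


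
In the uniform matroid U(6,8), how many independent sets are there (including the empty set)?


Independent sets of U(6,8) are all subsets of size <= 6.
Count = (8 choose 0) + (8 choose 1) + (8 choose 2) + (8 choose 3) + (8 choose 4) + (8 choose 5) + (8 choose 6)
     = 1 + 8 + 28 + 56 + 70 + 56 + 28
     = 247.

247


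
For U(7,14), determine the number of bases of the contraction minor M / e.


Contracting e from U(7,14) gives U(6,13).
Bases of U(6,13) = (13 choose 6) = 1716.

1716


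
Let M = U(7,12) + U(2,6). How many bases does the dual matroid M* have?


(M1+M2)* = M1* + M2*.
M1* = U(5,12), bases: C(12,5) = 792.
M2* = U(4,6), bases: C(6,4) = 15.
|B(M*)| = 792 * 15 = 11880.

11880


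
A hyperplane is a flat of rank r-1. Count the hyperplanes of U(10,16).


Hyperplanes of U(10,16) are flats of rank 9.
In a uniform matroid, these are exactly the (9)-element subsets.
Count = (16 choose 9) = 11440.

11440


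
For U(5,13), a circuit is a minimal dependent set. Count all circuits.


In U(5,13), circuits are the (6)-element subsets.
Any set of 6 elements is dependent, and removing any one element gives
an independent set of size 5, so it is a minimal dependent set.
Number of circuits = C(13,6) = 1716.

1716


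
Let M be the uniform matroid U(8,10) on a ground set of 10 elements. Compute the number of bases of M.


Bases of U(8,10) are all 8-element subsets of the 10-element ground set.
Number of bases = C(10,8).
(10 choose 8) = 45.

45


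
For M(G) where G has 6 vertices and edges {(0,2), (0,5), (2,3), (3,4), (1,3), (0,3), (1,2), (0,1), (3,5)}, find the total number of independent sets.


An independent set in a graphic matroid is an acyclic edge subset.
G has 6 vertices and 9 edges.
Enumerate all 2^9 = 512 subsets, checking for acyclicity.
Total independent sets = 256.

256


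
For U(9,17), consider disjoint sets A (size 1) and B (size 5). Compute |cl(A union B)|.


|A union B| = 1 + 5 = 6 (disjoint).
In U(9,17), cl(S) = S if |S| < 9, else cl(S) = E.
Since 6 < 9, cl(A union B) = A union B.
|cl(A union B)| = 6.

6


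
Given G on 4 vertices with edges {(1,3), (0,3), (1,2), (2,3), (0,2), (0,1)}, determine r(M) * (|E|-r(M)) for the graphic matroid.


r(M) = |V| - c = 4 - 1 = 3.
nullity = |E| - r(M) = 6 - 3 = 3.
Product = 3 * 3 = 9.

9


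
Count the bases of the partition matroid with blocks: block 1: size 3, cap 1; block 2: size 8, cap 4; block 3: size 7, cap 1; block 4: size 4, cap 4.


A basis picks exactly ci elements from block i.
Number of bases = product of C(|Si|, ci).
= C(3,1) * C(8,4) * C(7,1) * C(4,4)
= 3 * 70 * 7 * 1
= 1470.

1470


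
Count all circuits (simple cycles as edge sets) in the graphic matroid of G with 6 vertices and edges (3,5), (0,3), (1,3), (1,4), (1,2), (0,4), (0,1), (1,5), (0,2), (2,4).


A circuit in a graphic matroid = edge set of a simple cycle.
G has 6 vertices and 10 edges.
Enumerating all minimal edge subsets forming cycles...
Total circuits found: 18.

18


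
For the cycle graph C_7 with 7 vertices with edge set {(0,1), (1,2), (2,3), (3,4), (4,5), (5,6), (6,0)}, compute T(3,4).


T(C_7; x,y) = x + x^2 + ... + x^(6) + y.
T(3,4) = 3^1 + 3^2 + 3^3 + 3^4 + 3^5 + 3^6 + 4
= 3 + 9 + 27 + 81 + 243 + 729 + 4
= 1096.

1096


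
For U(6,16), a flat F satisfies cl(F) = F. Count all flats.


Flats of U(6,16): every subset of size < 6 is a flat, plus E itself.
Count = C(16,0) + C(16,1) + C(16,2) + C(16,3) + C(16,4) + C(16,5) + 1
     = 1 + 16 + 120 + 560 + 1820 + 4368 + 1
     = 6886.

6886


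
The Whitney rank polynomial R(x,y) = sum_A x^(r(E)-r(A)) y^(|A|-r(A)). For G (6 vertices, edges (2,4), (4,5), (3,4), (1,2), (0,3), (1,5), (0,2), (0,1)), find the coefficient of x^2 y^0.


R(x,y) = sum over A in 2^E of x^(r(E)-r(A)) * y^(|A|-r(A)).
G has 6 vertices, 8 edges. r(E) = 5.
Enumerate all 2^8 = 256 subsets.
Count subsets with r(E)-r(A)=2 and |A|-r(A)=0: 55.

55


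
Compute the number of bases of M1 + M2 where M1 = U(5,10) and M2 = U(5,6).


Bases of a direct sum M1 + M2: |B| = |B(M1)| * |B(M2)|.
|B(U(5,10))| = C(10,5) = 252.
|B(U(5,6))| = C(6,5) = 6.
Total bases = 252 * 6 = 1512.

1512


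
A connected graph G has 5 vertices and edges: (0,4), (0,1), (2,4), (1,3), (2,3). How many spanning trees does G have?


By Kirchhoff's matrix tree theorem, the number of spanning trees equals
the determinant of any cofactor of the Laplacian matrix L.
G has 5 vertices and 5 edges.
Computing the (4 x 4) cofactor determinant gives 5.

5


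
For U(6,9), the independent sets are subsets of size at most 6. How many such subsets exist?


Independent sets of U(6,9) are all subsets of size <= 6.
Count = (9 choose 0) + (9 choose 1) + (9 choose 2) + (9 choose 3) + (9 choose 4) + (9 choose 5) + (9 choose 6)
     = 1 + 9 + 36 + 84 + 126 + 126 + 84
     = 466.

466


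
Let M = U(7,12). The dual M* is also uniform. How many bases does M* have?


The dual of U(r,n) is U(n-r, n) = U(5,12).
Bases of U(5,12) are all (5)-element subsets.
|B(M*)| = (12 choose 5) = 792.

792


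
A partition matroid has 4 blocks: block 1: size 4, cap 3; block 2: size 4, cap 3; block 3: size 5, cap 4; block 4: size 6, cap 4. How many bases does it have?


A basis picks exactly ci elements from block i.
Number of bases = product of C(|Si|, ci).
= C(4,3) * C(4,3) * C(5,4) * C(6,4)
= 4 * 4 * 5 * 15
= 1200.

1200


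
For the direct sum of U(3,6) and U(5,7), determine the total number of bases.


Bases of a direct sum M1 + M2: |B| = |B(M1)| * |B(M2)|.
|B(U(3,6))| = C(6,3) = 20.
|B(U(5,7))| = C(7,5) = 21.
Total bases = 20 * 21 = 420.

420


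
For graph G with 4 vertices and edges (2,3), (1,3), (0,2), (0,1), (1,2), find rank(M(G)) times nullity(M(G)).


r(M) = |V| - c = 4 - 1 = 3.
nullity = |E| - r(M) = 5 - 3 = 2.
Product = 3 * 2 = 6.

6


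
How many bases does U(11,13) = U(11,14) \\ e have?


Deleting e from U(11,14) gives U(11,13) since n > r.
Bases of U(11,13) = (13 choose 11) = 78.

78


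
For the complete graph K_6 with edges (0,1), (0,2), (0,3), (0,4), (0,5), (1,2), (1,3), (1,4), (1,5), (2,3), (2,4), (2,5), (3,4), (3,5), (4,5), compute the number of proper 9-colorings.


P(K_6, k) = k(k-1)(k-2)...(k-5).
P(9) = (9) * (8) * (7) * (6) * (5) * (4) = 60480.

60480


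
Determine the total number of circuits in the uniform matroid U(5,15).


In U(5,15), circuits are the (6)-element subsets.
Any set of 6 elements is dependent, and removing any one element gives
an independent set of size 5, so it is a minimal dependent set.
Number of circuits = C(15,6) = 5005.

5005


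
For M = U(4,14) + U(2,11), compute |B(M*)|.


(M1+M2)* = M1* + M2*.
M1* = U(10,14), bases: C(14,10) = 1001.
M2* = U(9,11), bases: C(11,9) = 55.
|B(M*)| = 1001 * 55 = 55055.

55055


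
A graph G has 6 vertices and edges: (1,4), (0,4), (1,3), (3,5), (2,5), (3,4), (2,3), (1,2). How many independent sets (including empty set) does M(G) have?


An independent set in a graphic matroid is an acyclic edge subset.
G has 6 vertices and 8 edges.
Enumerate all 2^8 = 256 subsets, checking for acyclicity.
Total independent sets = 164.

164


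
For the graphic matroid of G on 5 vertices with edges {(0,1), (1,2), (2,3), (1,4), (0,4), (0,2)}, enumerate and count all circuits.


A circuit in a graphic matroid = edge set of a simple cycle.
G has 5 vertices and 6 edges.
Enumerating all minimal edge subsets forming cycles...
Total circuits found: 3.

3


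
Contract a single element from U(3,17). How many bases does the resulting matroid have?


Contracting e from U(3,17) gives U(2,16).
Bases of U(2,16) = C(16,2) = (16 * 15) / (1 * 2) = 120.

120


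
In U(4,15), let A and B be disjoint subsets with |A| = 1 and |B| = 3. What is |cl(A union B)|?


|A union B| = 1 + 3 = 4 (disjoint).
In U(4,15), cl(S) = S if |S| < 4, else cl(S) = E.
Since 4 >= 4, cl(A union B) = E.
|cl(A union B)| = 15.

15


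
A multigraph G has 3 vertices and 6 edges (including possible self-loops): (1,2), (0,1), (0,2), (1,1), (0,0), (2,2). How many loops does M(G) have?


In a graphic matroid, a loop is a self-loop edge (u,u) with rank 0.
Examining all 6 edges for self-loops...
Self-loops found: (1,1), (0,0), (2,2)
Number of loops = 3.

3


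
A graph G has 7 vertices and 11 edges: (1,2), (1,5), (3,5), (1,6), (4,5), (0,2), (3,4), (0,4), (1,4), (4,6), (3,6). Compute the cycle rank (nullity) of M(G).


Cycle rank (nullity) = |E| - r(M) = |E| - (|V| - c).
|E| = 11, |V| = 7, c = 1.
Nullity = 11 - (7 - 1) = 11 - 6 = 5.

5


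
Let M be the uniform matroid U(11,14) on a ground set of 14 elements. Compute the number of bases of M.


Bases of U(11,14) are all 11-element subsets of the 14-element ground set.
Number of bases = C(14,11).
C(14,11) = 364.

364


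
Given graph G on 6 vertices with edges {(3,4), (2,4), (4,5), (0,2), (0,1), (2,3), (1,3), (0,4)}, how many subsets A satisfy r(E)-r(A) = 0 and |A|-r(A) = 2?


R(x,y) = sum over A in 2^E of x^(r(E)-r(A)) * y^(|A|-r(A)).
G has 6 vertices, 8 edges. r(E) = 5.
Enumerate all 2^8 = 256 subsets.
Count subsets with r(E)-r(A)=0 and |A|-r(A)=2: 7.

7


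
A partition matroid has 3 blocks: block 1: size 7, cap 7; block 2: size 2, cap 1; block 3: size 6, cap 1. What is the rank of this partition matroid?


Rank of a partition matroid = sum of min(|Si|, ci) for each block.
= min(7,7) + min(2,1) + min(6,1)
= 7 + 1 + 1
= 9.

9


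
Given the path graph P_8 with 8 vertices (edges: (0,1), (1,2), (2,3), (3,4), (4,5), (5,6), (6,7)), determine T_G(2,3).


A path on 8 vertices is a tree with 7 edges.
T(x,y) = x^(7) for any tree.
T(2,3) = 2^7 = 128.

128


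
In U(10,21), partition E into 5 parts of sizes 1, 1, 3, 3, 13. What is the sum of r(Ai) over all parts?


r(Ai) = min(|Ai|, 10) for each part.
Sum = min(1,10) + min(1,10) + min(3,10) + min(3,10) + min(13,10)
    = 1 + 1 + 3 + 3 + 10
    = 18.

18


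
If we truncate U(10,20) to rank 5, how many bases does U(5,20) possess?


Truncating U(10,20) to rank 5 gives U(5,20).
Bases of U(5,20) are all 5-element subsets of 20 elements.
Number of bases = (20 choose 5) = 15504.

15504
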